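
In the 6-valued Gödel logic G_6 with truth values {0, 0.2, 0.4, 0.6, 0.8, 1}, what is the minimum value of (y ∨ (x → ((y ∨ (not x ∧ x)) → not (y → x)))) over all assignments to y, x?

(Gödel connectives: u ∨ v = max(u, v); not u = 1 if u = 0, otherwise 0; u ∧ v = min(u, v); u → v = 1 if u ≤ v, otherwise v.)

0.20

The minimum is attained at y = 0.2, x = 0.2:
  not x: Gödel ¬ of 0.2 = 0 (operand ≠ 0)
  (not x ∧ x) = min(0, 0.2) = 0
  (y ∨ (not x ∧ x)) = max(0.2, 0) = 0.2
  (y → x): 0.2 ≤ 0.2, so result = 1
  not (y → x): Gödel ¬ of 1 = 0 (operand ≠ 0)
  ((y ∨ (not x ∧ x)) → not (y → x)): 0.2 > 0, so result = 0
  (x → ((y ∨ (not x ∧ x)) → not (y → x))): 0.2 > 0, so result = 0
  (y ∨ (x → ((y ∨ (not x ∧ x)) → not (y → x)))) = max(0.2, 0) = 0.2
Checking all 36 assignments confirms none give a value below 0.20.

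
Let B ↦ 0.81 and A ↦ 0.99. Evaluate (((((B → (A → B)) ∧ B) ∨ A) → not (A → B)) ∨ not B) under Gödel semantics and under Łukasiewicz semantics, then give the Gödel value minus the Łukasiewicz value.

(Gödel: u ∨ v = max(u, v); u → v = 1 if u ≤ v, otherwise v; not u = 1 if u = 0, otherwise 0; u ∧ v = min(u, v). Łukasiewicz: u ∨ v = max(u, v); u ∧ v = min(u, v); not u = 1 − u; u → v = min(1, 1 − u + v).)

-0.19

Gödel evaluation:
  (A → B): 0.99 > 0.81, so result = 0.81
  (B → (A → B)): 0.81 ≤ 0.81, so result = 1
  ((B → (A → B)) ∧ B) = min(1, 0.81) = 0.81
  (((B → (A → B)) ∧ B) ∨ A) = max(0.81, 0.99) = 0.99
  (A → B): 0.99 > 0.81, so result = 0.81
  not (A → B): Gödel ¬ of 0.81 = 0 (operand ≠ 0)
  ((((B → (A → B)) ∧ B) ∨ A) → not (A → B)): 0.99 > 0, so result = 0
  not B: Gödel ¬ of 0.81 = 0 (operand ≠ 0)
  (((((B → (A → B)) ∧ B) ∨ A) → not (A → B)) ∨ not B) = max(0, 0) = 0
  Gödel value = 0
Łukasiewicz evaluation:
  (A → B): min(1, 1 − 0.99 + 0.81) = 0.82
  (B → (A → B)): min(1, 1 − 0.81 + 0.82) = 1
  ((B → (A → B)) ∧ B) = min(1, 0.81) = 0.81
  (((B → (A → B)) ∧ B) ∨ A) = max(0.81, 0.99) = 0.99
  (A → B): min(1, 1 − 0.99 + 0.81) = 0.82
  not (A → B): Łukasiewicz ¬ gives 1 − 0.82 = 0.18
  ((((B → (A → B)) ∧ B) ∨ A) → not (A → B)): min(1, 1 − 0.99 + 0.18) = 0.19
  not B: Łukasiewicz ¬ gives 1 − 0.81 = 0.19
  (((((B → (A → B)) ∧ B) ∨ A) → not (A → B)) ∨ not B) = max(0.19, 0.19) = 0.19
  Łukasiewicz value = 0.19
Difference: 0 − 0.19 = -0.19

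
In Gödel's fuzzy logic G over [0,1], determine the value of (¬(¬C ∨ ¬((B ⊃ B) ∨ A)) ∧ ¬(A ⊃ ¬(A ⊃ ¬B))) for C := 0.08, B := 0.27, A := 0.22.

0.00

¬C: Gödel ¬ of 0.08 = 0 (operand ≠ 0)
(B ⊃ B): 0.27 ≤ 0.27, so result = 1
((B ⊃ B) ∨ A) = max(1, 0.22) = 1
¬((B ⊃ B) ∨ A): Gödel ¬ of 1 = 0 (operand ≠ 0)
(¬C ∨ ¬((B ⊃ B) ∨ A)) = max(0, 0) = 0
¬(¬C ∨ ¬((B ⊃ B) ∨ A)): Gödel ¬ of 0 = 1 (operand is 0)
¬B: Gödel ¬ of 0.27 = 0 (operand ≠ 0)
(A ⊃ ¬B): 0.22 > 0, so result = 0
¬(A ⊃ ¬B): Gödel ¬ of 0 = 1 (operand is 0)
(A ⊃ ¬(A ⊃ ¬B)): 0.22 ≤ 1, so result = 1
¬(A ⊃ ¬(A ⊃ ¬B)): Gödel ¬ of 1 = 0 (operand ≠ 0)
(¬(¬C ∨ ¬((B ⊃ B) ∨ A)) ∧ ¬(A ⊃ ¬(A ⊃ ¬B))) = min(1, 0) = 0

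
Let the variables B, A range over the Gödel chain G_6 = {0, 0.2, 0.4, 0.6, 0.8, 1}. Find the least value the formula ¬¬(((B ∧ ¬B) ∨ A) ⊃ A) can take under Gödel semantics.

1.00

Every assignment gives 1. For instance at B = 0, A = 0:
  ¬B: Gödel ¬ of 0 = 1 (operand is 0)
  (B ∧ ¬B) = min(0, 1) = 0
  ((B ∧ ¬B) ∨ A) = max(0, 0) = 0
  (((B ∧ ¬B) ∨ A) ⊃ A): 0 ≤ 0, so result = 1
  ¬(((B ∧ ¬B) ∨ A) ⊃ A): Gödel ¬ of 1 = 0 (operand ≠ 0)
  ¬¬(((B ∧ ¬B) ∨ A) ⊃ A): Gödel ¬ of 0 = 1 (operand is 0)
All 36 assignments give value 1 — the formula is a G_6-tautology.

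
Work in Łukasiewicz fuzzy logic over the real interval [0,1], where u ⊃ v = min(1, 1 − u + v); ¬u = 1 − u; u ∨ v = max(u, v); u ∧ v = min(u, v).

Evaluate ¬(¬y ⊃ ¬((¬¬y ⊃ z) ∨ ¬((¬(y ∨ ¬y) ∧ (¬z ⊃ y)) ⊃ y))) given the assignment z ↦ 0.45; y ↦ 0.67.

¬y: Łukasiewicz ¬ gives 1 − 0.67 = 0.33
¬y: Łukasiewicz ¬ gives 1 − 0.67 = 0.33
¬¬y: Łukasiewicz ¬ gives 1 − 0.33 = 0.67
(¬¬y ⊃ z): min(1, 1 − 0.67 + 0.45) = 0.78
¬y: Łukasiewicz ¬ gives 1 − 0.67 = 0.33
(y ∨ ¬y) = max(0.67, 0.33) = 0.67
¬(y ∨ ¬y): Łukasiewicz ¬ gives 1 − 0.67 = 0.33
¬z: Łukasiewicz ¬ gives 1 − 0.45 = 0.55
(¬z ⊃ y): min(1, 1 − 0.55 + 0.67) = 1
(¬(y ∨ ¬y) ∧ (¬z ⊃ y)) = min(0.33, 1) = 0.33
((¬(y ∨ ¬y) ∧ (¬z ⊃ y)) ⊃ y): min(1, 1 − 0.33 + 0.67) = 1
¬((¬(y ∨ ¬y) ∧ (¬z ⊃ y)) ⊃ y): Łukasiewicz ¬ gives 1 − 1 = 0
((¬¬y ⊃ z) ∨ ¬((¬(y ∨ ¬y) ∧ (¬z ⊃ y)) ⊃ y)) = max(0.78, 0) = 0.78
¬((¬¬y ⊃ z) ∨ ¬((¬(y ∨ ¬y) ∧ (¬z ⊃ y)) ⊃ y)): Łukasiewicz ¬ gives 1 − 0.78 = 0.22
(¬y ⊃ ¬((¬¬y ⊃ z) ∨ ¬((¬(y ∨ ¬y) ∧ (¬z ⊃ y)) ⊃ y))): min(1, 1 − 0.33 + 0.22) = 0.89
¬(¬y ⊃ ¬((¬¬y ⊃ z) ∨ ¬((¬(y ∨ ¬y) ∧ (¬z ⊃ y)) ⊃ y))): Łukasiewicz ¬ gives 1 − 0.89 = 0.11

0.11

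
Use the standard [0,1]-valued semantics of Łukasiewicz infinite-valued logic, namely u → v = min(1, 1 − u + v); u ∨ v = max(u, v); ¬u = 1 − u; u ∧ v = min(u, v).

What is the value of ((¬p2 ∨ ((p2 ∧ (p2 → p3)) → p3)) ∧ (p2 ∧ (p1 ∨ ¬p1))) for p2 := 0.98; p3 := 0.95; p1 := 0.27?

¬p2: Łukasiewicz ¬ gives 1 − 0.98 = 0.02
(p2 → p3): min(1, 1 − 0.98 + 0.95) = 0.97
(p2 ∧ (p2 → p3)) = min(0.98, 0.97) = 0.97
((p2 ∧ (p2 → p3)) → p3): min(1, 1 − 0.97 + 0.95) = 0.98
(¬p2 ∨ ((p2 ∧ (p2 → p3)) → p3)) = max(0.02, 0.98) = 0.98
¬p1: Łukasiewicz ¬ gives 1 − 0.27 = 0.73
(p1 ∨ ¬p1) = max(0.27, 0.73) = 0.73
(p2 ∧ (p1 ∨ ¬p1)) = min(0.98, 0.73) = 0.73
((¬p2 ∨ ((p2 ∧ (p2 → p3)) → p3)) ∧ (p2 ∧ (p1 ∨ ¬p1))) = min(0.98, 0.73) = 0.73

0.73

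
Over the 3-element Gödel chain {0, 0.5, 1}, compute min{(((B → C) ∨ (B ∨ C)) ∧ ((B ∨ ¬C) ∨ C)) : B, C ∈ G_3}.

0.50

The minimum is attained at B = 0, C = 0.5:
  (B → C): 0 ≤ 0.5, so result = 1
  (B ∨ C) = max(0, 0.5) = 0.5
  ((B → C) ∨ (B ∨ C)) = max(1, 0.5) = 1
  ¬C: Gödel ¬ of 0.5 = 0 (operand ≠ 0)
  (B ∨ ¬C) = max(0, 0) = 0
  ((B ∨ ¬C) ∨ C) = max(0, 0.5) = 0.5
  (((B → C) ∨ (B ∨ C)) ∧ ((B ∨ ¬C) ∨ C)) = min(1, 0.5) = 0.5
Checking all 9 assignments confirms none give a value below 0.50.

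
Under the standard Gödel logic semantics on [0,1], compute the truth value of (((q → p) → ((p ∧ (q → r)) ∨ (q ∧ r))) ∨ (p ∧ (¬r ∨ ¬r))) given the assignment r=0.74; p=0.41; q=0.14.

0.41

(q → p): 0.14 ≤ 0.41, so result = 1
(q → r): 0.14 ≤ 0.74, so result = 1
(p ∧ (q → r)) = min(0.41, 1) = 0.41
(q ∧ r) = min(0.14, 0.74) = 0.14
((p ∧ (q → r)) ∨ (q ∧ r)) = max(0.41, 0.14) = 0.41
((q → p) → ((p ∧ (q → r)) ∨ (q ∧ r))): 1 > 0.41, so result = 0.41
¬r: Gödel ¬ of 0.74 = 0 (operand ≠ 0)
¬r: Gödel ¬ of 0.74 = 0 (operand ≠ 0)
(¬r ∨ ¬r) = max(0, 0) = 0
(p ∧ (¬r ∨ ¬r)) = min(0.41, 0) = 0
(((q → p) → ((p ∧ (q → r)) ∨ (q ∧ r))) ∨ (p ∧ (¬r ∨ ¬r))) = max(0.41, 0) = 0.41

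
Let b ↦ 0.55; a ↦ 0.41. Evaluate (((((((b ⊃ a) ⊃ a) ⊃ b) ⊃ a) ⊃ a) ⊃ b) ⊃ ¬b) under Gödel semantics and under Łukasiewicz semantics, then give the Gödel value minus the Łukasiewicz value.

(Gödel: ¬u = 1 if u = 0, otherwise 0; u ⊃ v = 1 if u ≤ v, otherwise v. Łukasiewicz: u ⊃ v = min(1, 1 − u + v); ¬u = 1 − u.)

-0.90

Gödel evaluation:
  (b ⊃ a): 0.55 > 0.41, so result = 0.41
  ((b ⊃ a) ⊃ a): 0.41 ≤ 0.41, so result = 1
  (((b ⊃ a) ⊃ a) ⊃ b): 1 > 0.55, so result = 0.55
  ((((b ⊃ a) ⊃ a) ⊃ b) ⊃ a): 0.55 > 0.41, so result = 0.41
  (((((b ⊃ a) ⊃ a) ⊃ b) ⊃ a) ⊃ a): 0.41 ≤ 0.41, so result = 1
  ((((((b ⊃ a) ⊃ a) ⊃ b) ⊃ a) ⊃ a) ⊃ b): 1 > 0.55, so result = 0.55
  ¬b: Gödel ¬ of 0.55 = 0 (operand ≠ 0)
  (((((((b ⊃ a) ⊃ a) ⊃ b) ⊃ a) ⊃ a) ⊃ b) ⊃ ¬b): 0.55 > 0, so result = 0
  Gödel value = 0
Łukasiewicz evaluation:
  (b ⊃ a): min(1, 1 − 0.55 + 0.41) = 0.86
  ((b ⊃ a) ⊃ a): min(1, 1 − 0.86 + 0.41) = 0.55
  (((b ⊃ a) ⊃ a) ⊃ b): min(1, 1 − 0.55 + 0.55) = 1
  ((((b ⊃ a) ⊃ a) ⊃ b) ⊃ a): min(1, 1 − 1 + 0.41) = 0.41
  (((((b ⊃ a) ⊃ a) ⊃ b) ⊃ a) ⊃ a): min(1, 1 − 0.41 + 0.41) = 1
  ((((((b ⊃ a) ⊃ a) ⊃ b) ⊃ a) ⊃ a) ⊃ b): min(1, 1 − 1 + 0.55) = 0.55
  ¬b: Łukasiewicz ¬ gives 1 − 0.55 = 0.45
  (((((((b ⊃ a) ⊃ a) ⊃ b) ⊃ a) ⊃ a) ⊃ b) ⊃ ¬b): min(1, 1 − 0.55 + 0.45) = 0.9
  Łukasiewicz value = 0.9
Difference: 0 − 0.9 = -0.90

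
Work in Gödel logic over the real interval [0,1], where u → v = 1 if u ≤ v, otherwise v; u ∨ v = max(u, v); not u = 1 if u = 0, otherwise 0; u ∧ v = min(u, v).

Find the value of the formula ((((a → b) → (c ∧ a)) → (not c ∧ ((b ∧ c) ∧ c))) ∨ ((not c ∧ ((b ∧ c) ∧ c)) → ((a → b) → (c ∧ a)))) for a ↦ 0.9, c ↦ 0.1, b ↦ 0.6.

(a → b): 0.9 > 0.6, so result = 0.6
(c ∧ a) = min(0.1, 0.9) = 0.1
((a → b) → (c ∧ a)): 0.6 > 0.1, so result = 0.1
not c: Gödel ¬ of 0.1 = 0 (operand ≠ 0)
(b ∧ c) = min(0.6, 0.1) = 0.1
((b ∧ c) ∧ c) = min(0.1, 0.1) = 0.1
(not c ∧ ((b ∧ c) ∧ c)) = min(0, 0.1) = 0
(((a → b) → (c ∧ a)) → (not c ∧ ((b ∧ c) ∧ c))): 0.1 > 0, so result = 0
not c: Gödel ¬ of 0.1 = 0 (operand ≠ 0)
(b ∧ c) = min(0.6, 0.1) = 0.1
((b ∧ c) ∧ c) = min(0.1, 0.1) = 0.1
(not c ∧ ((b ∧ c) ∧ c)) = min(0, 0.1) = 0
(a → b): 0.9 > 0.6, so result = 0.6
(c ∧ a) = min(0.1, 0.9) = 0.1
((a → b) → (c ∧ a)): 0.6 > 0.1, so result = 0.1
((not c ∧ ((b ∧ c) ∧ c)) → ((a → b) → (c ∧ a))): 0 ≤ 0.1, so result = 1
((((a → b) → (c ∧ a)) → (not c ∧ ((b ∧ c) ∧ c))) ∨ ((not c ∧ ((b ∧ c) ∧ c)) → ((a → b) → (c ∧ a)))) = max(0, 1) = 1

1.00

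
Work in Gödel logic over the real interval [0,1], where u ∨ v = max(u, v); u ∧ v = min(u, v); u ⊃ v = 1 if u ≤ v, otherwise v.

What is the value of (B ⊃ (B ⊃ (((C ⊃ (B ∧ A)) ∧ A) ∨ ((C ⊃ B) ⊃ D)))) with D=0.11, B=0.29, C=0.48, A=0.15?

0.15

(B ∧ A) = min(0.29, 0.15) = 0.15
(C ⊃ (B ∧ A)): 0.48 > 0.15, so result = 0.15
((C ⊃ (B ∧ A)) ∧ A) = min(0.15, 0.15) = 0.15
(C ⊃ B): 0.48 > 0.29, so result = 0.29
((C ⊃ B) ⊃ D): 0.29 > 0.11, so result = 0.11
(((C ⊃ (B ∧ A)) ∧ A) ∨ ((C ⊃ B) ⊃ D)) = max(0.15, 0.11) = 0.15
(B ⊃ (((C ⊃ (B ∧ A)) ∧ A) ∨ ((C ⊃ B) ⊃ D))): 0.29 > 0.15, so result = 0.15
(B ⊃ (B ⊃ (((C ⊃ (B ∧ A)) ∧ A) ∨ ((C ⊃ B) ⊃ D)))): 0.29 > 0.15, so result = 0.15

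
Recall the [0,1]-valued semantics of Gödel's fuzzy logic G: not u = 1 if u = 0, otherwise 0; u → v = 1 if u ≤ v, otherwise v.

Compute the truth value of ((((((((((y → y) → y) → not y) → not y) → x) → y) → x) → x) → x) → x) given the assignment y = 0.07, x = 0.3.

0.30

(y → y): 0.07 ≤ 0.07, so result = 1
((y → y) → y): 1 > 0.07, so result = 0.07
not y: Gödel ¬ of 0.07 = 0 (operand ≠ 0)
(((y → y) → y) → not y): 0.07 > 0, so result = 0
not y: Gödel ¬ of 0.07 = 0 (operand ≠ 0)
((((y → y) → y) → not y) → not y): 0 ≤ 0, so result = 1
(((((y → y) → y) → not y) → not y) → x): 1 > 0.3, so result = 0.3
((((((y → y) → y) → not y) → not y) → x) → y): 0.3 > 0.07, so result = 0.07
(((((((y → y) → y) → not y) → not y) → x) → y) → x): 0.07 ≤ 0.3, so result = 1
((((((((y → y) → y) → not y) → not y) → x) → y) → x) → x): 1 > 0.3, so result = 0.3
(((((((((y → y) → y) → not y) → not y) → x) → y) → x) → x) → x): 0.3 ≤ 0.3, so result = 1
((((((((((y → y) → y) → not y) → not y) → x) → y) → x) → x) → x) → x): 1 > 0.3, so result = 0.3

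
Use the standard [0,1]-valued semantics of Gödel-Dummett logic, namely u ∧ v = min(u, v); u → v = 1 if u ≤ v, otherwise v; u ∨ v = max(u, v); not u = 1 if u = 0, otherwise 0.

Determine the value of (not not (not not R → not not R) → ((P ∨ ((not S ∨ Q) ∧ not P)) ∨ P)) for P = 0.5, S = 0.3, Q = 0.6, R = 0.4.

not R: Gödel ¬ of 0.4 = 0 (operand ≠ 0)
not not R: Gödel ¬ of 0 = 1 (operand is 0)
not R: Gödel ¬ of 0.4 = 0 (operand ≠ 0)
not not R: Gödel ¬ of 0 = 1 (operand is 0)
(not not R → not not R): 1 ≤ 1, so result = 1
not (not not R → not not R): Gödel ¬ of 1 = 0 (operand ≠ 0)
not not (not not R → not not R): Gödel ¬ of 0 = 1 (operand is 0)
not S: Gödel ¬ of 0.3 = 0 (operand ≠ 0)
(not S ∨ Q) = max(0, 0.6) = 0.6
not P: Gödel ¬ of 0.5 = 0 (operand ≠ 0)
((not S ∨ Q) ∧ not P) = min(0.6, 0) = 0
(P ∨ ((not S ∨ Q) ∧ not P)) = max(0.5, 0) = 0.5
((P ∨ ((not S ∨ Q) ∧ not P)) ∨ P) = max(0.5, 0.5) = 0.5
(not not (not not R → not not R) → ((P ∨ ((not S ∨ Q) ∧ not P)) ∨ P)): 1 > 0.5, so result = 0.5

0.50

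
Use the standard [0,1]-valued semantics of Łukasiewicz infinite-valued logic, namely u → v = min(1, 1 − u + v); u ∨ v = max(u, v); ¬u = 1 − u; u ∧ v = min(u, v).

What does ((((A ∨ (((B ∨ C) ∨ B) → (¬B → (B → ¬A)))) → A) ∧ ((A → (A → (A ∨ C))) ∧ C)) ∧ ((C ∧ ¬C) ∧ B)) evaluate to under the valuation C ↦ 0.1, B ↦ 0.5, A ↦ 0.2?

(B ∨ C) = max(0.5, 0.1) = 0.5
((B ∨ C) ∨ B) = max(0.5, 0.5) = 0.5
¬B: Łukasiewicz ¬ gives 1 − 0.5 = 0.5
¬A: Łukasiewicz ¬ gives 1 − 0.2 = 0.8
(B → ¬A): min(1, 1 − 0.5 + 0.8) = 1
(¬B → (B → ¬A)): min(1, 1 − 0.5 + 1) = 1
(((B ∨ C) ∨ B) → (¬B → (B → ¬A))): min(1, 1 − 0.5 + 1) = 1
(A ∨ (((B ∨ C) ∨ B) → (¬B → (B → ¬A)))) = max(0.2, 1) = 1
((A ∨ (((B ∨ C) ∨ B) → (¬B → (B → ¬A)))) → A): min(1, 1 − 1 + 0.2) = 0.2
(A ∨ C) = max(0.2, 0.1) = 0.2
(A → (A ∨ C)): min(1, 1 − 0.2 + 0.2) = 1
(A → (A → (A ∨ C))): min(1, 1 − 0.2 + 1) = 1
((A → (A → (A ∨ C))) ∧ C) = min(1, 0.1) = 0.1
(((A ∨ (((B ∨ C) ∨ B) → (¬B → (B → ¬A)))) → A) ∧ ((A → (A → (A ∨ C))) ∧ C)) = min(0.2, 0.1) = 0.1
¬C: Łukasiewicz ¬ gives 1 − 0.1 = 0.9
(C ∧ ¬C) = min(0.1, 0.9) = 0.1
((C ∧ ¬C) ∧ B) = min(0.1, 0.5) = 0.1
((((A ∨ (((B ∨ C) ∨ B) → (¬B → (B → ¬A)))) → A) ∧ ((A → (A → (A ∨ C))) ∧ C)) ∧ ((C ∧ ¬C) ∧ B)) = min(0.1, 0.1) = 0.1

0.10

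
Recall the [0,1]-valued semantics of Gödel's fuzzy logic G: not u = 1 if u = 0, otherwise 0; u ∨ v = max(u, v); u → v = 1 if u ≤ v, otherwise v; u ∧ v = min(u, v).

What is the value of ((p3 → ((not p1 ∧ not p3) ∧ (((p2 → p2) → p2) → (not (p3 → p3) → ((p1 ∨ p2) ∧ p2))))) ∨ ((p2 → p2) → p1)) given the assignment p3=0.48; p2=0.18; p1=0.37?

0.37

not p1: Gödel ¬ of 0.37 = 0 (operand ≠ 0)
not p3: Gödel ¬ of 0.48 = 0 (operand ≠ 0)
(not p1 ∧ not p3) = min(0, 0) = 0
(p2 → p2): 0.18 ≤ 0.18, so result = 1
((p2 → p2) → p2): 1 > 0.18, so result = 0.18
(p3 → p3): 0.48 ≤ 0.48, so result = 1
not (p3 → p3): Gödel ¬ of 1 = 0 (operand ≠ 0)
(p1 ∨ p2) = max(0.37, 0.18) = 0.37
((p1 ∨ p2) ∧ p2) = min(0.37, 0.18) = 0.18
(not (p3 → p3) → ((p1 ∨ p2) ∧ p2)): 0 ≤ 0.18, so result = 1
(((p2 → p2) → p2) → (not (p3 → p3) → ((p1 ∨ p2) ∧ p2))): 0.18 ≤ 1, so result = 1
((not p1 ∧ not p3) ∧ (((p2 → p2) → p2) → (not (p3 → p3) → ((p1 ∨ p2) ∧ p2)))) = min(0, 1) = 0
(p3 → ((not p1 ∧ not p3) ∧ (((p2 → p2) → p2) → (not (p3 → p3) → ((p1 ∨ p2) ∧ p2))))): 0.48 > 0, so result = 0
(p2 → p2): 0.18 ≤ 0.18, so result = 1
((p2 → p2) → p1): 1 > 0.37, so result = 0.37
((p3 → ((not p1 ∧ not p3) ∧ (((p2 → p2) → p2) → (not (p3 → p3) → ((p1 ∨ p2) ∧ p2))))) ∨ ((p2 → p2) → p1)) = max(0, 0.37) = 0.37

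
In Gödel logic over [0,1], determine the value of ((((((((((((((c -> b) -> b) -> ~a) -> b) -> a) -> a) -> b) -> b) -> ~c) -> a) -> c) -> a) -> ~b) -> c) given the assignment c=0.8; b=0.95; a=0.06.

1.00

(c -> b): 0.8 ≤ 0.95, so result = 1
((c -> b) -> b): 1 > 0.95, so result = 0.95
~a: Gödel ¬ of 0.06 = 0 (operand ≠ 0)
(((c -> b) -> b) -> ~a): 0.95 > 0, so result = 0
((((c -> b) -> b) -> ~a) -> b): 0 ≤ 0.95, so result = 1
(((((c -> b) -> b) -> ~a) -> b) -> a): 1 > 0.06, so result = 0.06
((((((c -> b) -> b) -> ~a) -> b) -> a) -> a): 0.06 ≤ 0.06, so result = 1
(((((((c -> b) -> b) -> ~a) -> b) -> a) -> a) -> b): 1 > 0.95, so result = 0.95
((((((((c -> b) -> b) -> ~a) -> b) -> a) -> a) -> b) -> b): 0.95 ≤ 0.95, so result = 1
~c: Gödel ¬ of 0.8 = 0 (operand ≠ 0)
(((((((((c -> b) -> b) -> ~a) -> b) -> a) -> a) -> b) -> b) -> ~c): 1 > 0, so result = 0
((((((((((c -> b) -> b) -> ~a) -> b) -> a) -> a) -> b) -> b) -> ~c) -> a): 0 ≤ 0.06, so result = 1
(((((((((((c -> b) -> b) -> ~a) -> b) -> a) -> a) -> b) -> b) -> ~c) -> a) -> c): 1 > 0.8, so result = 0.8
((((((((((((c -> b) -> b) -> ~a) -> b) -> a) -> a) -> b) -> b) -> ~c) -> a) -> c) -> a): 0.8 > 0.06, so result = 0.06
~b: Gödel ¬ of 0.95 = 0 (operand ≠ 0)
(((((((((((((c -> b) -> b) -> ~a) -> b) -> a) -> a) -> b) -> b) -> ~c) -> a) -> c) -> a) -> ~b): 0.06 > 0, so result = 0
((((((((((((((c -> b) -> b) -> ~a) -> b) -> a) -> a) -> b) -> b) -> ~c) -> a) -> c) -> a) -> ~b) -> c): 0 ≤ 0.8, so result = 1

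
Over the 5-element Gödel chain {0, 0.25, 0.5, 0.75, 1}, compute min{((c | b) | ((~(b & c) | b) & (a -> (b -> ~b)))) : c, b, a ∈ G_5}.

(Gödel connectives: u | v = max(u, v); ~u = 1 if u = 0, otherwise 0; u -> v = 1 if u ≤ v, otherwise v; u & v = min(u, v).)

The minimum is attained at c = 0, b = 0.25, a = 0.25:
  (c | b) = max(0, 0.25) = 0.25
  (b & c) = min(0.25, 0) = 0
  ~(b & c): Gödel ¬ of 0 = 1 (operand is 0)
  (~(b & c) | b) = max(1, 0.25) = 1
  ~b: Gödel ¬ of 0.25 = 0 (operand ≠ 0)
  (b -> ~b): 0.25 > 0, so result = 0
  (a -> (b -> ~b)): 0.25 > 0, so result = 0
  ((~(b & c) | b) & (a -> (b -> ~b))) = min(1, 0) = 0
  ((c | b) | ((~(b & c) | b) & (a -> (b -> ~b)))) = max(0.25, 0) = 0.25
Checking all 125 assignments confirms none give a value below 0.25.

0.25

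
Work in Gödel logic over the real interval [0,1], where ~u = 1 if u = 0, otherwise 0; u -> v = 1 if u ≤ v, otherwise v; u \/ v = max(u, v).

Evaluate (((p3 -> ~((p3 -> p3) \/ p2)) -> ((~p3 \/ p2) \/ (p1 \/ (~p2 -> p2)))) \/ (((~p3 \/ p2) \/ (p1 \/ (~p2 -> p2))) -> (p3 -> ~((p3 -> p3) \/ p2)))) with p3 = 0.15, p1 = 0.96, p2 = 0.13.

1.00

(p3 -> p3): 0.15 ≤ 0.15, so result = 1
((p3 -> p3) \/ p2) = max(1, 0.13) = 1
~((p3 -> p3) \/ p2): Gödel ¬ of 1 = 0 (operand ≠ 0)
(p3 -> ~((p3 -> p3) \/ p2)): 0.15 > 0, so result = 0
~p3: Gödel ¬ of 0.15 = 0 (operand ≠ 0)
(~p3 \/ p2) = max(0, 0.13) = 0.13
~p2: Gödel ¬ of 0.13 = 0 (operand ≠ 0)
(~p2 -> p2): 0 ≤ 0.13, so result = 1
(p1 \/ (~p2 -> p2)) = max(0.96, 1) = 1
((~p3 \/ p2) \/ (p1 \/ (~p2 -> p2))) = max(0.13, 1) = 1
((p3 -> ~((p3 -> p3) \/ p2)) -> ((~p3 \/ p2) \/ (p1 \/ (~p2 -> p2)))): 0 ≤ 1, so result = 1
~p3: Gödel ¬ of 0.15 = 0 (operand ≠ 0)
(~p3 \/ p2) = max(0, 0.13) = 0.13
~p2: Gödel ¬ of 0.13 = 0 (operand ≠ 0)
(~p2 -> p2): 0 ≤ 0.13, so result = 1
(p1 \/ (~p2 -> p2)) = max(0.96, 1) = 1
((~p3 \/ p2) \/ (p1 \/ (~p2 -> p2))) = max(0.13, 1) = 1
(p3 -> p3): 0.15 ≤ 0.15, so result = 1
((p3 -> p3) \/ p2) = max(1, 0.13) = 1
~((p3 -> p3) \/ p2): Gödel ¬ of 1 = 0 (operand ≠ 0)
(p3 -> ~((p3 -> p3) \/ p2)): 0.15 > 0, so result = 0
(((~p3 \/ p2) \/ (p1 \/ (~p2 -> p2))) -> (p3 -> ~((p3 -> p3) \/ p2))): 1 > 0, so result = 0
(((p3 -> ~((p3 -> p3) \/ p2)) -> ((~p3 \/ p2) \/ (p1 \/ (~p2 -> p2)))) \/ (((~p3 \/ p2) \/ (p1 \/ (~p2 -> p2))) -> (p3 -> ~((p3 -> p3) \/ p2)))) = max(1, 0) = 1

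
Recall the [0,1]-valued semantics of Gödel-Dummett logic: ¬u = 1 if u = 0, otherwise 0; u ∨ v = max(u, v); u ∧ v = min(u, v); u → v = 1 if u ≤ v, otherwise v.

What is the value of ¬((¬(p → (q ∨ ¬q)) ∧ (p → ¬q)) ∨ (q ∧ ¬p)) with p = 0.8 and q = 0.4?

1.00

¬q: Gödel ¬ of 0.4 = 0 (operand ≠ 0)
(q ∨ ¬q) = max(0.4, 0) = 0.4
(p → (q ∨ ¬q)): 0.8 > 0.4, so result = 0.4
¬(p → (q ∨ ¬q)): Gödel ¬ of 0.4 = 0 (operand ≠ 0)
¬q: Gödel ¬ of 0.4 = 0 (operand ≠ 0)
(p → ¬q): 0.8 > 0, so result = 0
(¬(p → (q ∨ ¬q)) ∧ (p → ¬q)) = min(0, 0) = 0
¬p: Gödel ¬ of 0.8 = 0 (operand ≠ 0)
(q ∧ ¬p) = min(0.4, 0) = 0
((¬(p → (q ∨ ¬q)) ∧ (p → ¬q)) ∨ (q ∧ ¬p)) = max(0, 0) = 0
¬((¬(p → (q ∨ ¬q)) ∧ (p → ¬q)) ∨ (q ∧ ¬p)): Gödel ¬ of 0 = 1 (operand is 0)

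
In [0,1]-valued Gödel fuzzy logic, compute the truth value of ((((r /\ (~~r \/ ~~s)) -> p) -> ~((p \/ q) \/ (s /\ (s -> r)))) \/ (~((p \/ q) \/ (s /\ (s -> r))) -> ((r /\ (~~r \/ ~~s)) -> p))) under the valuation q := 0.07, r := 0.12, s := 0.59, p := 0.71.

1.00

~r: Gödel ¬ of 0.12 = 0 (operand ≠ 0)
~~r: Gödel ¬ of 0 = 1 (operand is 0)
~s: Gödel ¬ of 0.59 = 0 (operand ≠ 0)
~~s: Gödel ¬ of 0 = 1 (operand is 0)
(~~r \/ ~~s) = max(1, 1) = 1
(r /\ (~~r \/ ~~s)) = min(0.12, 1) = 0.12
((r /\ (~~r \/ ~~s)) -> p): 0.12 ≤ 0.71, so result = 1
(p \/ q) = max(0.71, 0.07) = 0.71
(s -> r): 0.59 > 0.12, so result = 0.12
(s /\ (s -> r)) = min(0.59, 0.12) = 0.12
((p \/ q) \/ (s /\ (s -> r))) = max(0.71, 0.12) = 0.71
~((p \/ q) \/ (s /\ (s -> r))): Gödel ¬ of 0.71 = 0 (operand ≠ 0)
(((r /\ (~~r \/ ~~s)) -> p) -> ~((p \/ q) \/ (s /\ (s -> r)))): 1 > 0, so result = 0
(p \/ q) = max(0.71, 0.07) = 0.71
(s -> r): 0.59 > 0.12, so result = 0.12
(s /\ (s -> r)) = min(0.59, 0.12) = 0.12
((p \/ q) \/ (s /\ (s -> r))) = max(0.71, 0.12) = 0.71
~((p \/ q) \/ (s /\ (s -> r))): Gödel ¬ of 0.71 = 0 (operand ≠ 0)
~r: Gödel ¬ of 0.12 = 0 (operand ≠ 0)
~~r: Gödel ¬ of 0 = 1 (operand is 0)
~s: Gödel ¬ of 0.59 = 0 (operand ≠ 0)
~~s: Gödel ¬ of 0 = 1 (operand is 0)
(~~r \/ ~~s) = max(1, 1) = 1
(r /\ (~~r \/ ~~s)) = min(0.12, 1) = 0.12
((r /\ (~~r \/ ~~s)) -> p): 0.12 ≤ 0.71, so result = 1
(~((p \/ q) \/ (s /\ (s -> r))) -> ((r /\ (~~r \/ ~~s)) -> p)): 0 ≤ 1, so result = 1
((((r /\ (~~r \/ ~~s)) -> p) -> ~((p \/ q) \/ (s /\ (s -> r)))) \/ (~((p \/ q) \/ (s /\ (s -> r))) -> ((r /\ (~~r \/ ~~s)) -> p))) = max(0, 1) = 1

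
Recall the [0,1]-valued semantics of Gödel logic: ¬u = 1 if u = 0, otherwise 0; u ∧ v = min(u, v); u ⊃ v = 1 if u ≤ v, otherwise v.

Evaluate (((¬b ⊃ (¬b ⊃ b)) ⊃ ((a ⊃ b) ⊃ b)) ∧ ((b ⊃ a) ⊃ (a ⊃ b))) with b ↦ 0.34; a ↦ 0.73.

0.34

¬b: Gödel ¬ of 0.34 = 0 (operand ≠ 0)
¬b: Gödel ¬ of 0.34 = 0 (operand ≠ 0)
(¬b ⊃ b): 0 ≤ 0.34, so result = 1
(¬b ⊃ (¬b ⊃ b)): 0 ≤ 1, so result = 1
(a ⊃ b): 0.73 > 0.34, so result = 0.34
((a ⊃ b) ⊃ b): 0.34 ≤ 0.34, so result = 1
((¬b ⊃ (¬b ⊃ b)) ⊃ ((a ⊃ b) ⊃ b)): 1 ≤ 1, so result = 1
(b ⊃ a): 0.34 ≤ 0.73, so result = 1
(a ⊃ b): 0.73 > 0.34, so result = 0.34
((b ⊃ a) ⊃ (a ⊃ b)): 1 > 0.34, so result = 0.34
(((¬b ⊃ (¬b ⊃ b)) ⊃ ((a ⊃ b) ⊃ b)) ∧ ((b ⊃ a) ⊃ (a ⊃ b))) = min(1, 0.34) = 0.34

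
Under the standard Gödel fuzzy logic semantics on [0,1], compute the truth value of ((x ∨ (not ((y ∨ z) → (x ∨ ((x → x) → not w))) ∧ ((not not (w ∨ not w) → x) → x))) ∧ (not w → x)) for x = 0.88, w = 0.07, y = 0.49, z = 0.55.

0.88

(y ∨ z) = max(0.49, 0.55) = 0.55
(x → x): 0.88 ≤ 0.88, so result = 1
not w: Gödel ¬ of 0.07 = 0 (operand ≠ 0)
((x → x) → not w): 1 > 0, so result = 0
(x ∨ ((x → x) → not w)) = max(0.88, 0) = 0.88
((y ∨ z) → (x ∨ ((x → x) → not w))): 0.55 ≤ 0.88, so result = 1
not ((y ∨ z) → (x ∨ ((x → x) → not w))): Gödel ¬ of 1 = 0 (operand ≠ 0)
not w: Gödel ¬ of 0.07 = 0 (operand ≠ 0)
(w ∨ not w) = max(0.07, 0) = 0.07
not (w ∨ not w): Gödel ¬ of 0.07 = 0 (operand ≠ 0)
not not (w ∨ not w): Gödel ¬ of 0 = 1 (operand is 0)
(not not (w ∨ not w) → x): 1 > 0.88, so result = 0.88
((not not (w ∨ not w) → x) → x): 0.88 ≤ 0.88, so result = 1
(not ((y ∨ z) → (x ∨ ((x → x) → not w))) ∧ ((not not (w ∨ not w) → x) → x)) = min(0, 1) = 0
(x ∨ (not ((y ∨ z) → (x ∨ ((x → x) → not w))) ∧ ((not not (w ∨ not w) → x) → x))) = max(0.88, 0) = 0.88
not w: Gödel ¬ of 0.07 = 0 (operand ≠ 0)
(not w → x): 0 ≤ 0.88, so result = 1
((x ∨ (not ((y ∨ z) → (x ∨ ((x → x) → not w))) ∧ ((not not (w ∨ not w) → x) → x))) ∧ (not w → x)) = min(0.88, 1) = 0.88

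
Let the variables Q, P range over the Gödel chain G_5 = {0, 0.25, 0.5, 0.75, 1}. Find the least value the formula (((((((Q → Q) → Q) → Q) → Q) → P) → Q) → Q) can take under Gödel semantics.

0.25

The minimum is attained at Q = 0.25, P = 0:
  (Q → Q): 0.25 ≤ 0.25, so result = 1
  ((Q → Q) → Q): 1 > 0.25, so result = 0.25
  (((Q → Q) → Q) → Q): 0.25 ≤ 0.25, so result = 1
  ((((Q → Q) → Q) → Q) → Q): 1 > 0.25, so result = 0.25
  (((((Q → Q) → Q) → Q) → Q) → P): 0.25 > 0, so result = 0
  ((((((Q → Q) → Q) → Q) → Q) → P) → Q): 0 ≤ 0.25, so result = 1
  (((((((Q → Q) → Q) → Q) → Q) → P) → Q) → Q): 1 > 0.25, so result = 0.25
Checking all 25 assignments confirms none give a value below 0.25.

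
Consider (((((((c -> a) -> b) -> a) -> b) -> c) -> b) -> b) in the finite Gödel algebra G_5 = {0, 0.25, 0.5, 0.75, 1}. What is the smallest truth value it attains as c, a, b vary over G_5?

The minimum is attained at c = 0, a = 0, b = 0.25:
  (c -> a): 0 ≤ 0, so result = 1
  ((c -> a) -> b): 1 > 0.25, so result = 0.25
  (((c -> a) -> b) -> a): 0.25 > 0, so result = 0
  ((((c -> a) -> b) -> a) -> b): 0 ≤ 0.25, so result = 1
  (((((c -> a) -> b) -> a) -> b) -> c): 1 > 0, so result = 0
  ((((((c -> a) -> b) -> a) -> b) -> c) -> b): 0 ≤ 0.25, so result = 1
  (((((((c -> a) -> b) -> a) -> b) -> c) -> b) -> b): 1 > 0.25, so result = 0.25
Checking all 125 assignments confirms none give a value below 0.25.

0.25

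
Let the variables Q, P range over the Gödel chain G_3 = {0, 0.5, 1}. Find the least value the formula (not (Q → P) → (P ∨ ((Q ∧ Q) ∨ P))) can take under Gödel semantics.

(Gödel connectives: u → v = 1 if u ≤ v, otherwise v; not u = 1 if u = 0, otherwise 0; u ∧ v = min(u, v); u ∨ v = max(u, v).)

0.50

The minimum is attained at Q = 0.5, P = 0:
  (Q → P): 0.5 > 0, so result = 0
  not (Q → P): Gödel ¬ of 0 = 1 (operand is 0)
  (Q ∧ Q) = min(0.5, 0.5) = 0.5
  ((Q ∧ Q) ∨ P) = max(0.5, 0) = 0.5
  (P ∨ ((Q ∧ Q) ∨ P)) = max(0, 0.5) = 0.5
  (not (Q → P) → (P ∨ ((Q ∧ Q) ∨ P))): 1 > 0.5, so result = 0.5
Checking all 9 assignments confirms none give a value below 0.50.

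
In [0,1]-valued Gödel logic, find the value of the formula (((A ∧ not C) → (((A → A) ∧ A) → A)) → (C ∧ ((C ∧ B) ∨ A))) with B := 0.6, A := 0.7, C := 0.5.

0.50

not C: Gödel ¬ of 0.5 = 0 (operand ≠ 0)
(A ∧ not C) = min(0.7, 0) = 0
(A → A): 0.7 ≤ 0.7, so result = 1
((A → A) ∧ A) = min(1, 0.7) = 0.7
(((A → A) ∧ A) → A): 0.7 ≤ 0.7, so result = 1
((A ∧ not C) → (((A → A) ∧ A) → A)): 0 ≤ 1, so result = 1
(C ∧ B) = min(0.5, 0.6) = 0.5
((C ∧ B) ∨ A) = max(0.5, 0.7) = 0.7
(C ∧ ((C ∧ B) ∨ A)) = min(0.5, 0.7) = 0.5
(((A ∧ not C) → (((A → A) ∧ A) → A)) → (C ∧ ((C ∧ B) ∨ A))): 1 > 0.5, so result = 0.5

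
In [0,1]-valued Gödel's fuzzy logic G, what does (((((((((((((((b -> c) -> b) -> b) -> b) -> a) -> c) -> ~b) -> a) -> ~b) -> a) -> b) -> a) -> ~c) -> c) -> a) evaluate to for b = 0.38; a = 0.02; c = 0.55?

(b -> c): 0.38 ≤ 0.55, so result = 1
((b -> c) -> b): 1 > 0.38, so result = 0.38
(((b -> c) -> b) -> b): 0.38 ≤ 0.38, so result = 1
((((b -> c) -> b) -> b) -> b): 1 > 0.38, so result = 0.38
(((((b -> c) -> b) -> b) -> b) -> a): 0.38 > 0.02, so result = 0.02
((((((b -> c) -> b) -> b) -> b) -> a) -> c): 0.02 ≤ 0.55, so result = 1
~b: Gödel ¬ of 0.38 = 0 (operand ≠ 0)
(((((((b -> c) -> b) -> b) -> b) -> a) -> c) -> ~b): 1 > 0, so result = 0
((((((((b -> c) -> b) -> b) -> b) -> a) -> c) -> ~b) -> a): 0 ≤ 0.02, so result = 1
~b: Gödel ¬ of 0.38 = 0 (operand ≠ 0)
(((((((((b -> c) -> b) -> b) -> b) -> a) -> c) -> ~b) -> a) -> ~b): 1 > 0, so result = 0
((((((((((b -> c) -> b) -> b) -> b) -> a) -> c) -> ~b) -> a) -> ~b) -> a): 0 ≤ 0.02, so result = 1
(((((((((((b -> c) -> b) -> b) -> b) -> a) -> c) -> ~b) -> a) -> ~b) -> a) -> b): 1 > 0.38, so result = 0.38
((((((((((((b -> c) -> b) -> b) -> b) -> a) -> c) -> ~b) -> a) -> ~b) -> a) -> b) -> a): 0.38 > 0.02, so result = 0.02
~c: Gödel ¬ of 0.55 = 0 (operand ≠ 0)
(((((((((((((b -> c) -> b) -> b) -> b) -> a) -> c) -> ~b) -> a) -> ~b) -> a) -> b) -> a) -> ~c): 0.02 > 0, so result = 0
((((((((((((((b -> c) -> b) -> b) -> b) -> a) -> c) -> ~b) -> a) -> ~b) -> a) -> b) -> a) -> ~c) -> c): 0 ≤ 0.55, so result = 1
(((((((((((((((b -> c) -> b) -> b) -> b) -> a) -> c) -> ~b) -> a) -> ~b) -> a) -> b) -> a) -> ~c) -> c) -> a): 1 > 0.02, so result = 0.02

0.02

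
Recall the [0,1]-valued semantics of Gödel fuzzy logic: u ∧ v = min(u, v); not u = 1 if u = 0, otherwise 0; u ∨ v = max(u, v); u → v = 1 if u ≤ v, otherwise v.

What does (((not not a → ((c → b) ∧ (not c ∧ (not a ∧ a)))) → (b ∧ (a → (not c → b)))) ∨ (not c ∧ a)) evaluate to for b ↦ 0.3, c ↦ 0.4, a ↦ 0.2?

not a: Gödel ¬ of 0.2 = 0 (operand ≠ 0)
not not a: Gödel ¬ of 0 = 1 (operand is 0)
(c → b): 0.4 > 0.3, so result = 0.3
not c: Gödel ¬ of 0.4 = 0 (operand ≠ 0)
not a: Gödel ¬ of 0.2 = 0 (operand ≠ 0)
(not a ∧ a) = min(0, 0.2) = 0
(not c ∧ (not a ∧ a)) = min(0, 0) = 0
((c → b) ∧ (not c ∧ (not a ∧ a))) = min(0.3, 0) = 0
(not not a → ((c → b) ∧ (not c ∧ (not a ∧ a)))): 1 > 0, so result = 0
not c: Gödel ¬ of 0.4 = 0 (operand ≠ 0)
(not c → b): 0 ≤ 0.3, so result = 1
(a → (not c → b)): 0.2 ≤ 1, so result = 1
(b ∧ (a → (not c → b))) = min(0.3, 1) = 0.3
((not not a → ((c → b) ∧ (not c ∧ (not a ∧ a)))) → (b ∧ (a → (not c → b)))): 0 ≤ 0.3, so result = 1
not c: Gödel ¬ of 0.4 = 0 (operand ≠ 0)
(not c ∧ a) = min(0, 0.2) = 0
(((not not a → ((c → b) ∧ (not c ∧ (not a ∧ a)))) → (b ∧ (a → (not c → b)))) ∨ (not c ∧ a)) = max(1, 0) = 1

1.00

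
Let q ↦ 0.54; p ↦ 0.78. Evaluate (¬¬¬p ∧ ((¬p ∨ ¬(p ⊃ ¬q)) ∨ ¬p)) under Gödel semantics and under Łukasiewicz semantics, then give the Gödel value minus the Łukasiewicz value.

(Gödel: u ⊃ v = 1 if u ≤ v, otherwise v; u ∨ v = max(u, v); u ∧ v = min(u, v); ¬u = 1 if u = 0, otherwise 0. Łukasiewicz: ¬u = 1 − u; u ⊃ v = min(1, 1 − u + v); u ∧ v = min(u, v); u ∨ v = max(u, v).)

-0.22

Gödel evaluation:
  ¬p: Gödel ¬ of 0.78 = 0 (operand ≠ 0)
  ¬¬p: Gödel ¬ of 0 = 1 (operand is 0)
  ¬¬¬p: Gödel ¬ of 1 = 0 (operand ≠ 0)
  ¬p: Gödel ¬ of 0.78 = 0 (operand ≠ 0)
  ¬q: Gödel ¬ of 0.54 = 0 (operand ≠ 0)
  (p ⊃ ¬q): 0.78 > 0, so result = 0
  ¬(p ⊃ ¬q): Gödel ¬ of 0 = 1 (operand is 0)
  (¬p ∨ ¬(p ⊃ ¬q)) = max(0, 1) = 1
  ¬p: Gödel ¬ of 0.78 = 0 (operand ≠ 0)
  ((¬p ∨ ¬(p ⊃ ¬q)) ∨ ¬p) = max(1, 0) = 1
  (¬¬¬p ∧ ((¬p ∨ ¬(p ⊃ ¬q)) ∨ ¬p)) = min(0, 1) = 0
  Gödel value = 0
Łukasiewicz evaluation:
  ¬p: Łukasiewicz ¬ gives 1 − 0.78 = 0.22
  ¬¬p: Łukasiewicz ¬ gives 1 − 0.22 = 0.78
  ¬¬¬p: Łukasiewicz ¬ gives 1 − 0.78 = 0.22
  ¬p: Łukasiewicz ¬ gives 1 − 0.78 = 0.22
  ¬q: Łukasiewicz ¬ gives 1 − 0.54 = 0.46
  (p ⊃ ¬q): min(1, 1 − 0.78 + 0.46) = 0.68
  ¬(p ⊃ ¬q): Łukasiewicz ¬ gives 1 − 0.68 = 0.32
  (¬p ∨ ¬(p ⊃ ¬q)) = max(0.22, 0.32) = 0.32
  ¬p: Łukasiewicz ¬ gives 1 − 0.78 = 0.22
  ((¬p ∨ ¬(p ⊃ ¬q)) ∨ ¬p) = max(0.32, 0.22) = 0.32
  (¬¬¬p ∧ ((¬p ∨ ¬(p ⊃ ¬q)) ∨ ¬p)) = min(0.22, 0.32) = 0.22
  Łukasiewicz value = 0.22
Difference: 0 − 0.22 = -0.22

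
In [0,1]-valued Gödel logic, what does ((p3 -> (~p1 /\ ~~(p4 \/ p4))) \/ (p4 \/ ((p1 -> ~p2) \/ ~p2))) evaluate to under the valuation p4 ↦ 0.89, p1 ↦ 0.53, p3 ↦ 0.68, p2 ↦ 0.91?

~p1: Gödel ¬ of 0.53 = 0 (operand ≠ 0)
(p4 \/ p4) = max(0.89, 0.89) = 0.89
~(p4 \/ p4): Gödel ¬ of 0.89 = 0 (operand ≠ 0)
~~(p4 \/ p4): Gödel ¬ of 0 = 1 (operand is 0)
(~p1 /\ ~~(p4 \/ p4)) = min(0, 1) = 0
(p3 -> (~p1 /\ ~~(p4 \/ p4))): 0.68 > 0, so result = 0
~p2: Gödel ¬ of 0.91 = 0 (operand ≠ 0)
(p1 -> ~p2): 0.53 > 0, so result = 0
~p2: Gödel ¬ of 0.91 = 0 (operand ≠ 0)
((p1 -> ~p2) \/ ~p2) = max(0, 0) = 0
(p4 \/ ((p1 -> ~p2) \/ ~p2)) = max(0.89, 0) = 0.89
((p3 -> (~p1 /\ ~~(p4 \/ p4))) \/ (p4 \/ ((p1 -> ~p2) \/ ~p2))) = max(0, 0.89) = 0.89

0.89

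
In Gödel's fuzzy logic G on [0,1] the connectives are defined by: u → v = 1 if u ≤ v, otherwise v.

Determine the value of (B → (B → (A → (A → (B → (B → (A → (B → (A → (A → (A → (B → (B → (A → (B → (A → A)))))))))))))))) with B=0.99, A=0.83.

(A → A): 0.83 ≤ 0.83, so result = 1
(B → (A → A)): 0.99 ≤ 1, so result = 1
(A → (B → (A → A))): 0.83 ≤ 1, so result = 1
(B → (A → (B → (A → A)))): 0.99 ≤ 1, so result = 1
(B → (B → (A → (B → (A → A))))): 0.99 ≤ 1, so result = 1
(A → (B → (B → (A → (B → (A → A)))))): 0.83 ≤ 1, so result = 1
(A → (A → (B → (B → (A → (B → (A → A))))))): 0.83 ≤ 1, so result = 1
(A → (A → (A → (B → (B → (A → (B → (A → A)))))))): 0.83 ≤ 1, so result = 1
(B → (A → (A → (A → (B → (B → (A → (B → (A → A))))))))): 0.99 ≤ 1, so result = 1
(A → (B → (A → (A → (A → (B → (B → (A → (B → (A → A)))))))))): 0.83 ≤ 1, so result = 1
(B → (A → (B → (A → (A → (A → (B → (B → (A → (B → (A → A))))))))))): 0.99 ≤ 1, so result = 1
(B → (B → (A → (B → (A → (A → (A → (B → (B → (A → (B → (A → A)))))))))))): 0.99 ≤ 1, so result = 1
(A → (B → (B → (A → (B → (A → (A → (A → (B → (B → (A → (B → (A → A))))))))))))): 0.83 ≤ 1, so result = 1
(A → (A → (B → (B → (A → (B → (A → (A → (A → (B → (B → (A → (B → (A → A)))))))))))))): 0.83 ≤ 1, so result = 1
(B → (A → (A → (B → (B → (A → (B → (A → (A → (A → (B → (B → (A → (B → (A → A))))))))))))))): 0.99 ≤ 1, so result = 1
(B → (B → (A → (A → (B → (B → (A → (B → (A → (A → (A → (B → (B → (A → (B → (A → A)))))))))))))))): 0.99 ≤ 1, so result = 1

1.00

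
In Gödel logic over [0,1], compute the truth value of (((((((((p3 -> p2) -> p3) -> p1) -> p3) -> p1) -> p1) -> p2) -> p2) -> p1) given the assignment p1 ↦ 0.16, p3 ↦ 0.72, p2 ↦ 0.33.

(p3 -> p2): 0.72 > 0.33, so result = 0.33
((p3 -> p2) -> p3): 0.33 ≤ 0.72, so result = 1
(((p3 -> p2) -> p3) -> p1): 1 > 0.16, so result = 0.16
((((p3 -> p2) -> p3) -> p1) -> p3): 0.16 ≤ 0.72, so result = 1
(((((p3 -> p2) -> p3) -> p1) -> p3) -> p1): 1 > 0.16, so result = 0.16
((((((p3 -> p2) -> p3) -> p1) -> p3) -> p1) -> p1): 0.16 ≤ 0.16, so result = 1
(((((((p3 -> p2) -> p3) -> p1) -> p3) -> p1) -> p1) -> p2): 1 > 0.33, so result = 0.33
((((((((p3 -> p2) -> p3) -> p1) -> p3) -> p1) -> p1) -> p2) -> p2): 0.33 ≤ 0.33, so result = 1
(((((((((p3 -> p2) -> p3) -> p1) -> p3) -> p1) -> p1) -> p2) -> p2) -> p1): 1 > 0.16, so result = 0.16

0.16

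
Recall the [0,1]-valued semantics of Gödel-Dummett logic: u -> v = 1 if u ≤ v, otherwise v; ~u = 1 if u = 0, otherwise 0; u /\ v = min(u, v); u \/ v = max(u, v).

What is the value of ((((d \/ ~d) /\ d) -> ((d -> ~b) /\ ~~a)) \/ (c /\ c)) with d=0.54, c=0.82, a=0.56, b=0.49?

0.82

~d: Gödel ¬ of 0.54 = 0 (operand ≠ 0)
(d \/ ~d) = max(0.54, 0) = 0.54
((d \/ ~d) /\ d) = min(0.54, 0.54) = 0.54
~b: Gödel ¬ of 0.49 = 0 (operand ≠ 0)
(d -> ~b): 0.54 > 0, so result = 0
~a: Gödel ¬ of 0.56 = 0 (operand ≠ 0)
~~a: Gödel ¬ of 0 = 1 (operand is 0)
((d -> ~b) /\ ~~a) = min(0, 1) = 0
(((d \/ ~d) /\ d) -> ((d -> ~b) /\ ~~a)): 0.54 > 0, so result = 0
(c /\ c) = min(0.82, 0.82) = 0.82
((((d \/ ~d) /\ d) -> ((d -> ~b) /\ ~~a)) \/ (c /\ c)) = max(0, 0.82) = 0.82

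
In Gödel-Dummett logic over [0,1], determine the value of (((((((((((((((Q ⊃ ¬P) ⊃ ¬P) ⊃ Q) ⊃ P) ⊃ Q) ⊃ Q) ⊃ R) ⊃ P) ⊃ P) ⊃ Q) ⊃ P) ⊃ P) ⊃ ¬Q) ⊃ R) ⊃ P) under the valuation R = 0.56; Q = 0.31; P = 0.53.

¬P: Gödel ¬ of 0.53 = 0 (operand ≠ 0)
(Q ⊃ ¬P): 0.31 > 0, so result = 0
¬P: Gödel ¬ of 0.53 = 0 (operand ≠ 0)
((Q ⊃ ¬P) ⊃ ¬P): 0 ≤ 0, so result = 1
(((Q ⊃ ¬P) ⊃ ¬P) ⊃ Q): 1 > 0.31, so result = 0.31
((((Q ⊃ ¬P) ⊃ ¬P) ⊃ Q) ⊃ P): 0.31 ≤ 0.53, so result = 1
(((((Q ⊃ ¬P) ⊃ ¬P) ⊃ Q) ⊃ P) ⊃ Q): 1 > 0.31, so result = 0.31
((((((Q ⊃ ¬P) ⊃ ¬P) ⊃ Q) ⊃ P) ⊃ Q) ⊃ Q): 0.31 ≤ 0.31, so result = 1
(((((((Q ⊃ ¬P) ⊃ ¬P) ⊃ Q) ⊃ P) ⊃ Q) ⊃ Q) ⊃ R): 1 > 0.56, so result = 0.56
((((((((Q ⊃ ¬P) ⊃ ¬P) ⊃ Q) ⊃ P) ⊃ Q) ⊃ Q) ⊃ R) ⊃ P): 0.56 > 0.53, so result = 0.53
(((((((((Q ⊃ ¬P) ⊃ ¬P) ⊃ Q) ⊃ P) ⊃ Q) ⊃ Q) ⊃ R) ⊃ P) ⊃ P): 0.53 ≤ 0.53, so result = 1
((((((((((Q ⊃ ¬P) ⊃ ¬P) ⊃ Q) ⊃ P) ⊃ Q) ⊃ Q) ⊃ R) ⊃ P) ⊃ P) ⊃ Q): 1 > 0.31, so result = 0.31
(((((((((((Q ⊃ ¬P) ⊃ ¬P) ⊃ Q) ⊃ P) ⊃ Q) ⊃ Q) ⊃ R) ⊃ P) ⊃ P) ⊃ Q) ⊃ P): 0.31 ≤ 0.53, so result = 1
((((((((((((Q ⊃ ¬P) ⊃ ¬P) ⊃ Q) ⊃ P) ⊃ Q) ⊃ Q) ⊃ R) ⊃ P) ⊃ P) ⊃ Q) ⊃ P) ⊃ P): 1 > 0.53, so result = 0.53
¬Q: Gödel ¬ of 0.31 = 0 (operand ≠ 0)
(((((((((((((Q ⊃ ¬P) ⊃ ¬P) ⊃ Q) ⊃ P) ⊃ Q) ⊃ Q) ⊃ R) ⊃ P) ⊃ P) ⊃ Q) ⊃ P) ⊃ P) ⊃ ¬Q): 0.53 > 0, so result = 0
((((((((((((((Q ⊃ ¬P) ⊃ ¬P) ⊃ Q) ⊃ P) ⊃ Q) ⊃ Q) ⊃ R) ⊃ P) ⊃ P) ⊃ Q) ⊃ P) ⊃ P) ⊃ ¬Q) ⊃ R): 0 ≤ 0.56, so result = 1
(((((((((((((((Q ⊃ ¬P) ⊃ ¬P) ⊃ Q) ⊃ P) ⊃ Q) ⊃ Q) ⊃ R) ⊃ P) ⊃ P) ⊃ Q) ⊃ P) ⊃ P) ⊃ ¬Q) ⊃ R) ⊃ P): 1 > 0.53, so result = 0.53

0.53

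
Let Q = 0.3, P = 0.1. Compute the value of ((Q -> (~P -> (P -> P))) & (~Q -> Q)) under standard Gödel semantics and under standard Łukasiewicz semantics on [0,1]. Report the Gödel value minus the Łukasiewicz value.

0.40

Gödel evaluation:
  ~P: Gödel ¬ of 0.1 = 0 (operand ≠ 0)
  (P -> P): 0.1 ≤ 0.1, so result = 1
  (~P -> (P -> P)): 0 ≤ 1, so result = 1
  (Q -> (~P -> (P -> P))): 0.3 ≤ 1, so result = 1
  ~Q: Gödel ¬ of 0.3 = 0 (operand ≠ 0)
  (~Q -> Q): 0 ≤ 0.3, so result = 1
  ((Q -> (~P -> (P -> P))) & (~Q -> Q)) = min(1, 1) = 1
  Gödel value = 1
Łukasiewicz evaluation:
  ~P: Łukasiewicz ¬ gives 1 − 0.1 = 0.9
  (P -> P): min(1, 1 − 0.1 + 0.1) = 1
  (~P -> (P -> P)): min(1, 1 − 0.9 + 1) = 1
  (Q -> (~P -> (P -> P))): min(1, 1 − 0.3 + 1) = 1
  ~Q: Łukasiewicz ¬ gives 1 − 0.3 = 0.7
  (~Q -> Q): min(1, 1 − 0.7 + 0.3) = 0.6
  ((Q -> (~P -> (P -> P))) & (~Q -> Q)) = min(1, 0.6) = 0.6
  Łukasiewicz value = 0.6
Difference: 1 − 0.6 = 0.40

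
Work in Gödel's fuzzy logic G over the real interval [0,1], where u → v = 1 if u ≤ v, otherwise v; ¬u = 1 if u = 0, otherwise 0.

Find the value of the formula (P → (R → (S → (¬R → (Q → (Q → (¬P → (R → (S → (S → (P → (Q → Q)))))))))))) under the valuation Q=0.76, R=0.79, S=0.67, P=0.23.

¬R: Gödel ¬ of 0.79 = 0 (operand ≠ 0)
¬P: Gödel ¬ of 0.23 = 0 (operand ≠ 0)
(Q → Q): 0.76 ≤ 0.76, so result = 1
(P → (Q → Q)): 0.23 ≤ 1, so result = 1
(S → (P → (Q → Q))): 0.67 ≤ 1, so result = 1
(S → (S → (P → (Q → Q)))): 0.67 ≤ 1, so result = 1
(R → (S → (S → (P → (Q → Q))))): 0.79 ≤ 1, so result = 1
(¬P → (R → (S → (S → (P → (Q → Q)))))): 0 ≤ 1, so result = 1
(Q → (¬P → (R → (S → (S → (P → (Q → Q))))))): 0.76 ≤ 1, so result = 1
(Q → (Q → (¬P → (R → (S → (S → (P → (Q → Q)))))))): 0.76 ≤ 1, so result = 1
(¬R → (Q → (Q → (¬P → (R → (S → (S → (P → (Q → Q))))))))): 0 ≤ 1, so result = 1
(S → (¬R → (Q → (Q → (¬P → (R → (S → (S → (P → (Q → Q)))))))))): 0.67 ≤ 1, so result = 1
(R → (S → (¬R → (Q → (Q → (¬P → (R → (S → (S → (P → (Q → Q))))))))))): 0.79 ≤ 1, so result = 1
(P → (R → (S → (¬R → (Q → (Q → (¬P → (R → (S → (S → (P → (Q → Q)))))))))))): 0.23 ≤ 1, so result = 1

1.00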